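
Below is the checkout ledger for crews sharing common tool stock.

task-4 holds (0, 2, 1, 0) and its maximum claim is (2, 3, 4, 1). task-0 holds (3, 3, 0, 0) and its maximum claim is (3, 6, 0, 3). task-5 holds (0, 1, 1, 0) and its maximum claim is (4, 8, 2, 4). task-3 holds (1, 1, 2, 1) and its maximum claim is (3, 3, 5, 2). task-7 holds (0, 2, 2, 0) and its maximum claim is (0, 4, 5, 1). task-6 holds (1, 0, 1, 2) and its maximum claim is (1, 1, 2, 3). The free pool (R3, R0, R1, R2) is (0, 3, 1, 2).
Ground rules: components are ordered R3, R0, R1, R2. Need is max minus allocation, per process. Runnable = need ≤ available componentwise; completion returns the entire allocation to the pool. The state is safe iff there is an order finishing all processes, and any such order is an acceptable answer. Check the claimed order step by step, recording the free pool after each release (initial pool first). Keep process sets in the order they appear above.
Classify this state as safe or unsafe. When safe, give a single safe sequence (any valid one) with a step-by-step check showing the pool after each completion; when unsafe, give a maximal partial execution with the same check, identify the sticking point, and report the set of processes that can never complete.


UNSAFE.
Key observation: after task-6, task-0 the pool peaks at (4, 6, 2, 4), and each blocked process is short somewhere: task-4 on R1; task-5 on R0; task-3 on R1; task-7 on R1.
Going as far as possible: task-6, task-0; after that, nothing fits. Step-by-step check:
  pool = (0, 3, 1, 2)
  task-6 needs (0, 1, 1, 1) <= (0, 3, 1, 2) -> finishes; pool += (1, 0, 1, 2) = (1, 3, 2, 4)
  task-0 needs (0, 3, 0, 3) <= (1, 3, 2, 4) -> finishes; pool += (3, 3, 0, 0) = (4, 6, 2, 4)
  task-4 still needs (2, 1, 3, 1) but only (4, 6, 2, 4) is free — short on R1
  task-5 still needs (4, 7, 1, 4) but only (4, 6, 2, 4) is free — short on R0
  task-3 still needs (2, 2, 3, 1) but only (4, 6, 2, 4) is free — short on R1
  task-7 still needs (0, 2, 3, 1) but only (4, 6, 2, 4) is free — short on R1
Permanently blocked: task-4, task-5, task-3 and task-7.


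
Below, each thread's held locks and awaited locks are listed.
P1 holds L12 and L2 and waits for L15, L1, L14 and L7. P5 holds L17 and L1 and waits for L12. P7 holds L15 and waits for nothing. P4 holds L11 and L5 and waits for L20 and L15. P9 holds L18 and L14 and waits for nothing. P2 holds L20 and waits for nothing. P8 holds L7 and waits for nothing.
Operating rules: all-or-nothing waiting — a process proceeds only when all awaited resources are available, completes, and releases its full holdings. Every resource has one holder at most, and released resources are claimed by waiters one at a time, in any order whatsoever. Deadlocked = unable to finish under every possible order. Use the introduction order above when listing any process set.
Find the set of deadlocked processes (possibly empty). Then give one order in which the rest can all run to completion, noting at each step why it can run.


Deadlocked: P1 and P5.
Key observation: the wait chain closes on itself along P1 -> P5 -> P1; no other process is dragged down with it.
The rest can finish in the order P8, P7, P2, P4, P9.
Walking it through:
  run P8 (it waits on nothing); releases L7
  run P7 (it waits on nothing); releases L15
  run P2 (it waits on nothing); releases L20
  P4 waits on L20 and L15 — all released -> runs and releases L11 and L5
  run P9 (it waits on nothing); releases L18 and L14


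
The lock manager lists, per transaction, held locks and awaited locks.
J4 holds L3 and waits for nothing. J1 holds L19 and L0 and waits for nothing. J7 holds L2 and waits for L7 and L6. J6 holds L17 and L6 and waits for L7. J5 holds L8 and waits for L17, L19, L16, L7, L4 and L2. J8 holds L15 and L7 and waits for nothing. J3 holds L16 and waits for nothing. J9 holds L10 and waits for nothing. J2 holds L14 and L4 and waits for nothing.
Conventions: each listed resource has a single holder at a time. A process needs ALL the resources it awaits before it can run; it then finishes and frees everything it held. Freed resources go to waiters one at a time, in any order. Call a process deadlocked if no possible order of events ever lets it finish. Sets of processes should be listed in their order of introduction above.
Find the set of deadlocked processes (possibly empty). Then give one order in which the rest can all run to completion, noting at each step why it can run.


No process is deadlocked.
Key observation: all waits point, directly or indirectly, at processes that can finish, so nothing is permanently blocked.
One completion order for the rest: J1, J8, J6, J4, J2, J7, J3, J5, J9.
Check, step by step:
  run J1 (it waits on nothing); releases L19 and L0
  run J8 (it waits on nothing); releases L15 and L7
  J6 waits on L7 — all released -> runs and releases L17 and L6
  run J4 (it waits on nothing); releases L3
  run J2 (it waits on nothing); releases L14 and L4
  J7 waits on L7 and L6 — all released -> runs and releases L2
  run J3 (it waits on nothing); releases L16
  J5 waits on L17, L19, L16, L7, L4 and L2 — all released -> runs and releases L8
  run J9 (it waits on nothing); releases L10


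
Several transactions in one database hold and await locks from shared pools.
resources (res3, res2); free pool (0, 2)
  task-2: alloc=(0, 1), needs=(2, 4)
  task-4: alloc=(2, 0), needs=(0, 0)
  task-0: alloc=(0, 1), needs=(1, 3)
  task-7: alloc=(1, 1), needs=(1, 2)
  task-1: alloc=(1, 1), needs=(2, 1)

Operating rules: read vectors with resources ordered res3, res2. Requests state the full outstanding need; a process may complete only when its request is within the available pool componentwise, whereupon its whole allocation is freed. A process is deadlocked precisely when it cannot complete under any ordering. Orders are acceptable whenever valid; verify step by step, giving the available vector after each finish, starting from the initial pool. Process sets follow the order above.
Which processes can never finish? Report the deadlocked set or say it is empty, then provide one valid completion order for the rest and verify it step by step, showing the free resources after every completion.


The deadlocked set is empty.
Key observation: task-4 leads a chain of completions in which each release enables another process.
One completion order for the rest: task-4, task-7, task-1, task-0, task-2. Walking it through:
  pool = (0, 2)
  run task-4 (needs (0, 0), free (0, 2)); after release of (2, 0) the pool is (2, 2)
  run task-7 (needs (1, 2), free (2, 2)); after release of (1, 1) the pool is (3, 3)
  run task-1 (needs (2, 1), free (3, 3)); after release of (1, 1) the pool is (4, 4)
  run task-0 (needs (1, 3), free (4, 4)); after release of (0, 1) the pool is (4, 5)
  run task-2 (needs (2, 4), free (4, 5)); after release of (0, 1) the pool is (4, 6)


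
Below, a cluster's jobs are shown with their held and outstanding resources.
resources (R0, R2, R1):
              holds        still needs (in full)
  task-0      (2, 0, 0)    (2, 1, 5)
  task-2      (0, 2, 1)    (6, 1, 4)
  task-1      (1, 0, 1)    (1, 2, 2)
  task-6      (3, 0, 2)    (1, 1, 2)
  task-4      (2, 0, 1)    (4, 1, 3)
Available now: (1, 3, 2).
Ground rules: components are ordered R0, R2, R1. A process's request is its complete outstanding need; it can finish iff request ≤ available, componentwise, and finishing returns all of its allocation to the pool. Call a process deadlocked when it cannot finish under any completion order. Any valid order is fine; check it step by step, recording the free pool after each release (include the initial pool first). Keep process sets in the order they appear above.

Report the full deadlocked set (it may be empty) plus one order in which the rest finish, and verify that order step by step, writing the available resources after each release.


Nothing here is deadlocked.
Key observation: no deadlock: task-6 fits now, and the freed resources carry the rest through.
A valid finishing order for the others: task-6, task-4, task-2, task-0, task-1. Verifying each step:
  pool = (1, 3, 2)
  task-6: need (1, 1, 2) fits (1, 3, 2); releases (3, 0, 2), pool now (4, 3, 4)
  task-4: need (4, 1, 3) fits (4, 3, 4); releases (2, 0, 1), pool now (6, 3, 5)
  task-2: need (6, 1, 4) fits (6, 3, 5); releases (0, 2, 1), pool now (6, 5, 6)
  task-0: need (2, 1, 5) fits (6, 5, 6); releases (2, 0, 0), pool now (8, 5, 6)
  task-1: need (1, 2, 2) fits (8, 5, 6); releases (1, 0, 1), pool now (9, 5, 7)


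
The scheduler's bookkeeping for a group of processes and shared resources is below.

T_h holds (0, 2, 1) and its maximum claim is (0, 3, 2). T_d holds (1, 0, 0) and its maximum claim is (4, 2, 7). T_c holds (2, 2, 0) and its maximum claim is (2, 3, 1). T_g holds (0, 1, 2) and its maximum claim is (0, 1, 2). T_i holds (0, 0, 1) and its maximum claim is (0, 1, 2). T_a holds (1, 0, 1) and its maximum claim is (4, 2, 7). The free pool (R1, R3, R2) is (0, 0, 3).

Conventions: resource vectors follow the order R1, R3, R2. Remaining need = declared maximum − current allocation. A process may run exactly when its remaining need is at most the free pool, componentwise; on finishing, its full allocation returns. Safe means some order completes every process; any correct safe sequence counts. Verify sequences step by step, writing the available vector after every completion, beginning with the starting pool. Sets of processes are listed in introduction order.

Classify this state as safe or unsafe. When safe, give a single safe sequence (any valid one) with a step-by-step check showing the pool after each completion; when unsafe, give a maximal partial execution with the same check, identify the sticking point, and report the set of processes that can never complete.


UNSAFE — no complete ordering exists.
Key observation: the pool after T_g, T_h, T_c, T_i is (2, 5, 7); every surviving request exceeds it in R1, so progress ends there.
The run T_g, T_h, T_c, T_i cannot be extended any further. Verifying each step:
  pool = (0, 0, 3)
  T_g needs (0, 0, 0) <= (0, 0, 3) -> finishes; pool += (0, 1, 2) = (0, 1, 5)
  T_h needs (0, 1, 1) <= (0, 1, 5) -> finishes; pool += (0, 2, 1) = (0, 3, 6)
  T_c needs (0, 1, 1) <= (0, 3, 6) -> finishes; pool += (2, 2, 0) = (2, 5, 6)
  T_i needs (0, 1, 1) <= (2, 5, 6) -> finishes; pool += (0, 0, 1) = (2, 5, 7)
  T_d still needs (3, 2, 7) but only (2, 5, 7) is free — short on R1
  T_a still needs (3, 2, 6) but only (2, 5, 7) is free — short on R1
Never able to finish: T_d and T_a.


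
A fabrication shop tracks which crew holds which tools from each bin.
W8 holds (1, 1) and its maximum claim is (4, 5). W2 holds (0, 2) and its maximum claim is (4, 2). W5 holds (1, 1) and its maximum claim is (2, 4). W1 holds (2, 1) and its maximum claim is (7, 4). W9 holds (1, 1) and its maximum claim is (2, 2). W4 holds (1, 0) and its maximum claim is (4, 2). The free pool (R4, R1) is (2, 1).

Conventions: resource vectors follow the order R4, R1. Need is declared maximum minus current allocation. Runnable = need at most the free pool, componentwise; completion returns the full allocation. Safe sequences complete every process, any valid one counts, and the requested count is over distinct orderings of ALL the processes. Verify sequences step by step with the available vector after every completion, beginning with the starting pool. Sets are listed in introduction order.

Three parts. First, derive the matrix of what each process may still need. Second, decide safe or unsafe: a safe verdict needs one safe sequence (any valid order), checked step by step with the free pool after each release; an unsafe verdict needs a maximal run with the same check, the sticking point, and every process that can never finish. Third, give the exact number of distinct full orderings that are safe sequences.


(1) Remaining need (order R4, R1):
  W8: (3, 4)
  W2: (4, 0)
  W5: (1, 3)
  W1: (5, 3)
  W9: (1, 1)
  W4: (3, 2)
(2) SAFE. One safe sequence: W9, W4, W2, W8, W5, W1.
Key observation: at W9 the run first touches a limit — (1, 1) against (2, 1), exact on a resource it actually requests.
Check, step by step:
  pool = (2, 1)
  W9 needs (1, 1) <= (2, 1) -> finishes; pool += (1, 1) = (3, 2)
  W4 needs (3, 2) <= (3, 2) -> finishes; pool += (1, 0) = (4, 2)
  W2 needs (4, 0) <= (4, 2) -> finishes; pool += (0, 2) = (4, 4)
  W8 needs (3, 4) <= (4, 4) -> finishes; pool += (1, 1) = (5, 5)
  W5 needs (1, 3) <= (5, 5) -> finishes; pool += (1, 1) = (6, 6)
  W1 needs (5, 3) <= (6, 6) -> finishes; pool += (2, 1) = (8, 7)
(3) Exactly 4 of the possible complete orderings are safe sequences.


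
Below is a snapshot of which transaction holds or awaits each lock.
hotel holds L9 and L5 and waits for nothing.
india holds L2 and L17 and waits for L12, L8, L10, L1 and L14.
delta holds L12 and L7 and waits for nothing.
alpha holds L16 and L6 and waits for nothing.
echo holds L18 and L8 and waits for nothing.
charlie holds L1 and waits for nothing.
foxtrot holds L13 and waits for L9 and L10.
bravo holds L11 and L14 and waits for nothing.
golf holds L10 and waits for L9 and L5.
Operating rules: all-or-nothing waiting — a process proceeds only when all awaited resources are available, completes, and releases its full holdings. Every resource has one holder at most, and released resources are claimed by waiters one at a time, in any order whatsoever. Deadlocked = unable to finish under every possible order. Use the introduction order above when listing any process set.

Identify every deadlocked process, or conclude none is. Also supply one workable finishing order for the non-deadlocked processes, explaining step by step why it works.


The deadlocked set is empty.
Key observation: no waiting chain loops back on itself — every chain ends at a process that waits on nothing, so everyone eventually runs.
The rest can finish in the order hotel, golf, bravo, charlie, delta, foxtrot, alpha, echo, india.
Walking it through:
  run hotel (it waits on nothing); releases L9 and L5
  run golf (all its waits — L9 and L5 — are resolved); releases L10
  run bravo (it waits on nothing); releases L11 and L14
  run charlie (it waits on nothing); releases L1
  run delta (it waits on nothing); releases L12 and L7
  run foxtrot (all its waits — L9 and L10 — are resolved); releases L13
  run alpha (it waits on nothing); releases L16 and L6
  run echo (it waits on nothing); releases L18 and L8
  run india (all its waits — L12, L8, L10, L1 and L14 — are resolved); releases L2 and L17


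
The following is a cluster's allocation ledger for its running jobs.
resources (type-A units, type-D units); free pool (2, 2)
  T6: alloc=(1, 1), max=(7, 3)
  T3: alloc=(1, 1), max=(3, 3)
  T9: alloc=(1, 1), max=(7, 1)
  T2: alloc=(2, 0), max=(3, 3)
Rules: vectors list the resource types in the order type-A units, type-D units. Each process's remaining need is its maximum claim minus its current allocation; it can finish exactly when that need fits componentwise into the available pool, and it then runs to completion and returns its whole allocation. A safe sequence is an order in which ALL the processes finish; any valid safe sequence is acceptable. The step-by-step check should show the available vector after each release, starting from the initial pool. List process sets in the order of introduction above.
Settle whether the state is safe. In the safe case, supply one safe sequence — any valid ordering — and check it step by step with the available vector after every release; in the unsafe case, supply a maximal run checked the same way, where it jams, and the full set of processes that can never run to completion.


UNSAFE.
Key observation: after T3, T2 complete, (5, 3) is the best the pool ever gets, yet each leftover process wants more type-A units.
Going as far as possible: T3, T2; after that, nothing fits. Walking it through:
  pool = (2, 2)
  T3: need (2, 2) fits (2, 2); releases (1, 1), pool now (3, 3)
  T2: need (1, 3) fits (3, 3); releases (2, 0), pool now (5, 3)
  blocked: T6 wants (6, 2), pool (5, 3) — not enough type-A units
  blocked: T9 wants (6, 0), pool (5, 3) — not enough type-A units
Never able to finish: T6 and T9.


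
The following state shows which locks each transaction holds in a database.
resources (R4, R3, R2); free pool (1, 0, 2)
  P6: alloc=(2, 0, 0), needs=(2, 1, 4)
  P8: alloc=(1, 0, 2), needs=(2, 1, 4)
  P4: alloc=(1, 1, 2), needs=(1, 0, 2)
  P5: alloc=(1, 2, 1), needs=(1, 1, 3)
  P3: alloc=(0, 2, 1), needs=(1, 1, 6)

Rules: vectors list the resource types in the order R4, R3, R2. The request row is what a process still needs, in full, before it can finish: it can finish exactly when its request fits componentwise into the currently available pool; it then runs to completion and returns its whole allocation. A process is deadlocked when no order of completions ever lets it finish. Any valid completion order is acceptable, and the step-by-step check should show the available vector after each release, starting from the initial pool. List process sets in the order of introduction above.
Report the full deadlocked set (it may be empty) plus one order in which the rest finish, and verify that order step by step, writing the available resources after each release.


Nothing here is deadlocked.
Key observation: no deadlock: P4 fits now, and the freed resources carry the rest through.
A valid finishing order for the others: P4, P5, P8, P6, P3. Check, step by step:
  pool = (1, 0, 2)
  run P4 (needs (1, 0, 2), free (1, 0, 2)); after release of (1, 1, 2) the pool is (2, 1, 4)
  run P5 (needs (1, 1, 3), free (2, 1, 4)); after release of (1, 2, 1) the pool is (3, 3, 5)
  run P8 (needs (2, 1, 4), free (3, 3, 5)); after release of (1, 0, 2) the pool is (4, 3, 7)
  run P6 (needs (2, 1, 4), free (4, 3, 7)); after release of (2, 0, 0) the pool is (6, 3, 7)
  run P3 (needs (1, 1, 6), free (6, 3, 7)); after release of (0, 2, 1) the pool is (6, 5, 8)


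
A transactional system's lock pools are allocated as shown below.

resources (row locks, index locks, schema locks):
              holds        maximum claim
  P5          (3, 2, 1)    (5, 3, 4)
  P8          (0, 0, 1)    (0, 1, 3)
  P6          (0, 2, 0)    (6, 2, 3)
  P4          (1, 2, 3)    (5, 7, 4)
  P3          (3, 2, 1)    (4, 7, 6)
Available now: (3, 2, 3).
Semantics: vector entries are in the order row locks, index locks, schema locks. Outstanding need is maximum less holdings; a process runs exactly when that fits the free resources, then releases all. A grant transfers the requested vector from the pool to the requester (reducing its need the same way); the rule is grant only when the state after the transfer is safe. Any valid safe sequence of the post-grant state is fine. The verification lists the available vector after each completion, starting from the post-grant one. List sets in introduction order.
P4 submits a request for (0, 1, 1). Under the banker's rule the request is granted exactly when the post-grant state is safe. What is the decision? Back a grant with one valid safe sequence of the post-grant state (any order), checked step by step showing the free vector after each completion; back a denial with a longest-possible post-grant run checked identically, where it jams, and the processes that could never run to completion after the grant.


GRANT: granting preserves safety; a valid post-grant sequence is P8, P5, P6, P4, P3.
Key observation: with (3, 1, 2) left after the transfer, P8 can run at once — the state stays safe.
Step-by-step check of the post-grant state:
  pool = (3, 1, 2)
  run P8 (needs (0, 1, 2), free (3, 1, 2)); after release of (0, 0, 1) the pool is (3, 1, 3)
  run P5 (needs (2, 1, 3), free (3, 1, 3)); after release of (3, 2, 1) the pool is (6, 3, 4)
  run P6 (needs (6, 0, 3), free (6, 3, 4)); after release of (0, 2, 0) the pool is (6, 5, 4)
  run P4 (needs (4, 4, 0), free (6, 5, 4)); after release of (1, 3, 4) the pool is (7, 8, 8)
  run P3 (needs (1, 5, 5), free (7, 8, 8)); after release of (3, 2, 1) the pool is (10, 10, 9)


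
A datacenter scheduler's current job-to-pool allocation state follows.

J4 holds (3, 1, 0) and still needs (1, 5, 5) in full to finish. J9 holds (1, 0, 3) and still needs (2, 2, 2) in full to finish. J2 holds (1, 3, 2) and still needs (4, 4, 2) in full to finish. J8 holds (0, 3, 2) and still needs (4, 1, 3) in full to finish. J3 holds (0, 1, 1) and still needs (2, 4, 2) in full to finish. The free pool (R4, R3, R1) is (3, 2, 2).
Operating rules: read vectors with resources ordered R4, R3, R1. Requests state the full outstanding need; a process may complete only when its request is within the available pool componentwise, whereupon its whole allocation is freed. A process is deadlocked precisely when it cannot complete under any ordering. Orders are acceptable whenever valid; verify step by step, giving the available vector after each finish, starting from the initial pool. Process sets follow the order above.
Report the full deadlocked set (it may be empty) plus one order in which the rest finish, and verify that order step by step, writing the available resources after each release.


Nothing here is deadlocked.
Key observation: J9 fits the free pool immediately, and its release cascades until everyone finishes.
One completion order for the rest: J9, J8, J3, J2, J4. Verifying each step:
  pool = (3, 2, 2)
  J9 needs (2, 2, 2) <= (3, 2, 2) -> finishes; pool += (1, 0, 3) = (4, 2, 5)
  J8 needs (4, 1, 3) <= (4, 2, 5) -> finishes; pool += (0, 3, 2) = (4, 5, 7)
  J3 needs (2, 4, 2) <= (4, 5, 7) -> finishes; pool += (0, 1, 1) = (4, 6, 8)
  J2 needs (4, 4, 2) <= (4, 6, 8) -> finishes; pool += (1, 3, 2) = (5, 9, 10)
  J4 needs (1, 5, 5) <= (5, 9, 10) -> finishes; pool += (3, 1, 0) = (8, 10, 10)


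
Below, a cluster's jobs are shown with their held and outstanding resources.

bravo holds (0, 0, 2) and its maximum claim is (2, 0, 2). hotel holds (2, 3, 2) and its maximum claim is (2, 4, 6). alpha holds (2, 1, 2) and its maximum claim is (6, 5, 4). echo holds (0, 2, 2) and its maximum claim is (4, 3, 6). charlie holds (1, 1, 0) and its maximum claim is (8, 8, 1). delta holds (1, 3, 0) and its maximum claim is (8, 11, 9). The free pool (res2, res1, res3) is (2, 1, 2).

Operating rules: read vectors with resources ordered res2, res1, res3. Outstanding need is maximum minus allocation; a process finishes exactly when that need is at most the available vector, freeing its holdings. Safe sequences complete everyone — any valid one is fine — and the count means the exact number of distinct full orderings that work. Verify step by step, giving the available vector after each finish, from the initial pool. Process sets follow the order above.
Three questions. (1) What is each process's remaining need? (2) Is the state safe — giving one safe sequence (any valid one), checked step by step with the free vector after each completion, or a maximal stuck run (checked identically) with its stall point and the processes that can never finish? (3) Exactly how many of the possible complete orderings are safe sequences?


(1) Remaining need (order res2, res1, res3):
  bravo: (2, 0, 0)
  hotel: (0, 1, 4)
  alpha: (4, 4, 2)
  echo: (4, 1, 4)
  charlie: (7, 7, 1)
  delta: (7, 8, 9)
(2) UNSAFE — no complete ordering exists.
Key observation: even finishing bravo, hotel, echo, alpha leaves just (6, 7, 10) free — too little res2 for any of the remaining processes.
A maximal execution: bravo, hotel, echo, alpha — then nothing else fits. Walking it through:
  pool = (2, 1, 2)
  bravo needs (2, 0, 0) <= (2, 1, 2) -> finishes; pool += (0, 0, 2) = (2, 1, 4)
  hotel needs (0, 1, 4) <= (2, 1, 4) -> finishes; pool += (2, 3, 2) = (4, 4, 6)
  echo needs (4, 1, 4) <= (4, 4, 6) -> finishes; pool += (0, 2, 2) = (4, 6, 8)
  alpha needs (4, 4, 2) <= (4, 6, 8) -> finishes; pool += (2, 1, 2) = (6, 7, 10)
  charlie cannot run: need (7, 7, 1) vs free (6, 7, 10) (insufficient res2)
  delta cannot run: need (7, 8, 9) vs free (6, 7, 10) (insufficient res2 and res1)
Never able to finish: charlie and delta.
(3) Exactly 0 of the possible complete orderings are safe sequences.


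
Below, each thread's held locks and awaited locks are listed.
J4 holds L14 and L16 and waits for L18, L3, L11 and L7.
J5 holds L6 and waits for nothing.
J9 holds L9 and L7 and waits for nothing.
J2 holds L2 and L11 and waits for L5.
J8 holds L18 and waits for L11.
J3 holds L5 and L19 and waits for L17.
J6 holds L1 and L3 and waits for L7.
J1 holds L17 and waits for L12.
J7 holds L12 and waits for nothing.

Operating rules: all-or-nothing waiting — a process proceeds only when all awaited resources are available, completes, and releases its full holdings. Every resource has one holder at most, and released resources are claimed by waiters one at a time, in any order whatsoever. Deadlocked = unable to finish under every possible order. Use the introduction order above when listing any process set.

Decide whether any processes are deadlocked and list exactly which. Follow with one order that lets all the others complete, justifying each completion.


Nothing here is deadlocked.
Key observation: no waiting chain loops back on itself — every chain ends at a process that waits on nothing, so everyone eventually runs.
One completion order for the rest: J7, J9, J1, J6, J5, J3, J2, J8, J4.
Check, step by step:
  run J7 (it waits on nothing); releases L12
  run J9 (it waits on nothing); releases L9 and L7
  J1: everything it awaited (L12) is free; runs, freeing L17
  J6: everything it awaited (L7) is free; runs, freeing L1 and L3
  run J5 (it waits on nothing); releases L6
  J3: everything it awaited (L17) is free; runs, freeing L5 and L19
  J2: everything it awaited (L5) is free; runs, freeing L2 and L11
  J8: everything it awaited (L11) is free; runs, freeing L18
  J4: everything it awaited (L18, L3, L11 and L7) is free; runs, freeing L14 and L16


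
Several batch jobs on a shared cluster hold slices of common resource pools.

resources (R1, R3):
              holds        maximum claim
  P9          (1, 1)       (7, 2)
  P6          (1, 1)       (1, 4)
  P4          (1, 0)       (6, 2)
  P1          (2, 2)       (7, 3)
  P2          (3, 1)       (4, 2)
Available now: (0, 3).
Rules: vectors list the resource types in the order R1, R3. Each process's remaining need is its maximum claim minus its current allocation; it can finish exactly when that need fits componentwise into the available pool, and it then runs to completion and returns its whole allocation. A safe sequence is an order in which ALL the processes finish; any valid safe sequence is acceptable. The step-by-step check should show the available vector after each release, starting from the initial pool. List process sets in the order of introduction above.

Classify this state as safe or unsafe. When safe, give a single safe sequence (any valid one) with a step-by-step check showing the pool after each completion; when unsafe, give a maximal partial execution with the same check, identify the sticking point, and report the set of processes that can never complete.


UNSAFE.
Key observation: the wall is R1: completing P6, P2 brings the pool only to (4, 5), and all the rest need more.
A maximal execution: P6, P2 — then nothing else fits. Step-by-step check:
  pool = (0, 3)
  run P6 (needs (0, 3), free (0, 3)); after release of (1, 1) the pool is (1, 4)
  run P2 (needs (1, 1), free (1, 4)); after release of (3, 1) the pool is (4, 5)
  blocked: P9 wants (6, 1), pool (4, 5) — not enough R1
  blocked: P4 wants (5, 2), pool (4, 5) — not enough R1
  blocked: P1 wants (5, 1), pool (4, 5) — not enough R1
Permanently blocked: P9, P4 and P1.


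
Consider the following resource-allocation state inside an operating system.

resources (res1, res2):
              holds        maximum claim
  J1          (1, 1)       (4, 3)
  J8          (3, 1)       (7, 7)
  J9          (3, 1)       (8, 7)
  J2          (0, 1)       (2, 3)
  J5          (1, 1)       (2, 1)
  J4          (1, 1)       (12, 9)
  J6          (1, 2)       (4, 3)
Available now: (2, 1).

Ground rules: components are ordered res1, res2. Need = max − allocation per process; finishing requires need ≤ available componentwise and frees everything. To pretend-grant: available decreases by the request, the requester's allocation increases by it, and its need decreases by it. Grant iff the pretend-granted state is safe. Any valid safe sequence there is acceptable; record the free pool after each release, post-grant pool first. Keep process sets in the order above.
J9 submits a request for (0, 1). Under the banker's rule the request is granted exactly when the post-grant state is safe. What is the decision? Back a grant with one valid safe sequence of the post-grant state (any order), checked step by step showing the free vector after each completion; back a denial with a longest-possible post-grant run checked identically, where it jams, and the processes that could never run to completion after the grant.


GRANT: granting preserves safety; a valid post-grant sequence is J5, J6, J2, J1, J9, J8, J4.
Key observation: the grant leaves (2, 0) free — enough for J5, whose release restarts the cascade.
Step-by-step check of the post-grant state:
  pool = (2, 0)
  run J5 (needs (1, 0), free (2, 0)); after release of (1, 1) the pool is (3, 1)
  run J6 (needs (3, 1), free (3, 1)); after release of (1, 2) the pool is (4, 3)
  run J2 (needs (2, 2), free (4, 3)); after release of (0, 1) the pool is (4, 4)
  run J1 (needs (3, 2), free (4, 4)); after release of (1, 1) the pool is (5, 5)
  run J9 (needs (5, 5), free (5, 5)); after release of (3, 2) the pool is (8, 7)
  run J8 (needs (4, 6), free (8, 7)); after release of (3, 1) the pool is (11, 8)
  run J4 (needs (11, 8), free (11, 8)); after release of (1, 1) the pool is (12, 9)


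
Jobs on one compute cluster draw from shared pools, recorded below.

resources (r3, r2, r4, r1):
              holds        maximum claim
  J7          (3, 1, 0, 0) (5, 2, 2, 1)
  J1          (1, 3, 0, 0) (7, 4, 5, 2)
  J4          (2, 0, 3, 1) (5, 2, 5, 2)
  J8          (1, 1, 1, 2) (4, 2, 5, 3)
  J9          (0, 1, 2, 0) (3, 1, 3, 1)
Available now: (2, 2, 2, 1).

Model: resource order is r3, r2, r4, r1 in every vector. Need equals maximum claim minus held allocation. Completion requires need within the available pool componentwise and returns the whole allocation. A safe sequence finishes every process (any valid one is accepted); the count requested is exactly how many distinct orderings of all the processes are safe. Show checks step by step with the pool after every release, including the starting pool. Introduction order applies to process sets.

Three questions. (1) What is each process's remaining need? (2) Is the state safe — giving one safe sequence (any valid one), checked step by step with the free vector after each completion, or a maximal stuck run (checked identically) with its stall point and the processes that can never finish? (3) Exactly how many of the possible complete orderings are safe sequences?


(1) Remaining need (order r3, r2, r4, r1):
  J7: (2, 1, 2, 1)
  J1: (6, 1, 5, 2)
  J4: (3, 2, 2, 1)
  J8: (3, 1, 4, 1)
  J9: (3, 0, 1, 1)
(2) SAFE. One safe sequence: J7, J4, J8, J9, J1.
Key observation: J7 marks the first exact bind of the order: its need (2, 1, 2, 1) fits the free (2, 2, 2, 1) with zero slack on a requested resource.
Step-by-step check:
  pool = (2, 2, 2, 1)
  J7 needs (2, 1, 2, 1) <= (2, 2, 2, 1) -> finishes; pool += (3, 1, 0, 0) = (5, 3, 2, 1)
  J4 needs (3, 2, 2, 1) <= (5, 3, 2, 1) -> finishes; pool += (2, 0, 3, 1) = (7, 3, 5, 2)
  J8 needs (3, 1, 4, 1) <= (7, 3, 5, 2) -> finishes; pool += (1, 1, 1, 2) = (8, 4, 6, 4)
  J9 needs (3, 0, 1, 1) <= (8, 4, 6, 4) -> finishes; pool += (0, 1, 2, 0) = (8, 5, 8, 4)
  J1 needs (6, 1, 5, 2) <= (8, 5, 8, 4) -> finishes; pool += (1, 3, 0, 0) = (9, 8, 8, 4)
(3) The exact count: 10 of the possible complete orderings are safe sequences.


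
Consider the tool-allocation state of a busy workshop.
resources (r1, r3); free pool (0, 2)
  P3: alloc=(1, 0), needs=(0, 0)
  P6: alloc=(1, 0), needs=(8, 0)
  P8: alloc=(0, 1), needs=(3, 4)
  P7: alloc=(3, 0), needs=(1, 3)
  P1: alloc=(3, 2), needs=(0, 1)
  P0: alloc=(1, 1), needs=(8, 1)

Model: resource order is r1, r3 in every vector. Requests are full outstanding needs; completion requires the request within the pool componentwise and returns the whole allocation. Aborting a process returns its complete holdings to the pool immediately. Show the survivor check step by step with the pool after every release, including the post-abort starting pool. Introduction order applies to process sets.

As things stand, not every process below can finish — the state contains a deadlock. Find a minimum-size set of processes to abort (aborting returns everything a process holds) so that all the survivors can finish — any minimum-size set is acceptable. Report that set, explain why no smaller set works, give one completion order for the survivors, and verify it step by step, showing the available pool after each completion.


Abort P6.
Key observation: P0 was stuck for good until P6 gave back (1, 0); in the order shown it finishes at step 5.
No smaller set exists: with zero aborts the deadlock remains.
Survivors finish in the order: P1, P7, P8, P3, P0. Walking it through (pool after the aborts first):
  pool = (1, 2)
  P1 needs (0, 1) <= (1, 2) -> finishes; pool += (3, 2) = (4, 4)
  P7 needs (1, 3) <= (4, 4) -> finishes; pool += (3, 0) = (7, 4)
  P8 needs (3, 4) <= (7, 4) -> finishes; pool += (0, 1) = (7, 5)
  P3 needs (0, 0) <= (7, 5) -> finishes; pool += (1, 0) = (8, 5)
  P0 needs (8, 1) <= (8, 5) -> finishes; pool += (1, 1) = (9, 6)


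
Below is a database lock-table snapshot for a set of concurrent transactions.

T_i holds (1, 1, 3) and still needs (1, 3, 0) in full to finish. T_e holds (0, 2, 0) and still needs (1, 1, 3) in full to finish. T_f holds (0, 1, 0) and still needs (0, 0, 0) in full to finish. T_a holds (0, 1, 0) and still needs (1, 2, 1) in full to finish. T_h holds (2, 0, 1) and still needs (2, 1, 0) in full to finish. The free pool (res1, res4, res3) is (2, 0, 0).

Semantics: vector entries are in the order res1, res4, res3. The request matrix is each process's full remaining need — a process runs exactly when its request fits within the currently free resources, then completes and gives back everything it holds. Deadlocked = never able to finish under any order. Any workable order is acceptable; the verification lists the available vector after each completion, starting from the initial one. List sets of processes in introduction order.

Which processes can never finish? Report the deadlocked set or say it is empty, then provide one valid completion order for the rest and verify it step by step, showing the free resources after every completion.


Deadlocked: T_i, T_e and T_a.
Key observation: after T_f, T_h the pool peaks at (4, 1, 1), and each blocked process is short somewhere: T_i on res4; T_e on res3; T_a on res4.
The rest can finish in the order T_f, T_h. Step-by-step check:
  pool = (2, 0, 0)
  run T_f (needs (0, 0, 0), free (2, 0, 0)); after release of (0, 1, 0) the pool is (2, 1, 0)
  run T_h (needs (2, 1, 0), free (2, 1, 0)); after release of (2, 0, 1) the pool is (4, 1, 1)
The stuck group stays short no matter what:
  T_i still needs (1, 3, 0) but only (4, 1, 1) is free — short on res4
  T_e still needs (1, 1, 3) but only (4, 1, 1) is free — short on res3
  T_a still needs (1, 2, 1) but only (4, 1, 1) is free — short on res4


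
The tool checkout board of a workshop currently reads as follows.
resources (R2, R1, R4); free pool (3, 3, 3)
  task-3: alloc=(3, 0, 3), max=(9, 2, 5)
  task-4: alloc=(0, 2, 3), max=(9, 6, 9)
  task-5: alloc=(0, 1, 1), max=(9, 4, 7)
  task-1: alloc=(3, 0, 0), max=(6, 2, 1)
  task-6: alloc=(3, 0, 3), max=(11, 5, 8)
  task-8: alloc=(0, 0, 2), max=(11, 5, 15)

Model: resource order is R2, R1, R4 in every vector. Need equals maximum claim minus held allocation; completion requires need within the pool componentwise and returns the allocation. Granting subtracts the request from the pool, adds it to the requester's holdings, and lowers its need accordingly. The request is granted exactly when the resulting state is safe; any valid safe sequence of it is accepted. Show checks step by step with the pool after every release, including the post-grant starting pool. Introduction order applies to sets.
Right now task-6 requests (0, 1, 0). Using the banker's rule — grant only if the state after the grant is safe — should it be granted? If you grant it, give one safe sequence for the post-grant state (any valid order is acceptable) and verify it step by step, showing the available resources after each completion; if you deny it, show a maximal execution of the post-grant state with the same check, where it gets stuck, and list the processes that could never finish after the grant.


DENY — the pretend-granted state is unsafe.
Key observation: task-1, task-3 can finish, but then (9, 2, 6) is all there is, and the blocked group's R1 demands exceed it.
On the post-grant state, task-1, task-3 is a maximal run — nothing extends it. Step-by-step check:
  pool = (3, 2, 3)
  task-1: need (3, 2, 1) fits (3, 2, 3); releases (3, 0, 0), pool now (6, 2, 3)
  task-3: need (6, 2, 2) fits (6, 2, 3); releases (3, 0, 3), pool now (9, 2, 6)
  task-4 still needs (9, 4, 6) but only (9, 2, 6) is free — short on R1
  task-5 still needs (9, 3, 6) but only (9, 2, 6) is free — short on R1
  task-6 still needs (8, 4, 5) but only (9, 2, 6) is free — short on R1
  task-8 still needs (11, 5, 13) but only (9, 2, 6) is free — short on R2, R1 and R4
Had the request been granted, task-4, task-5, task-6 and task-8 could never finish.


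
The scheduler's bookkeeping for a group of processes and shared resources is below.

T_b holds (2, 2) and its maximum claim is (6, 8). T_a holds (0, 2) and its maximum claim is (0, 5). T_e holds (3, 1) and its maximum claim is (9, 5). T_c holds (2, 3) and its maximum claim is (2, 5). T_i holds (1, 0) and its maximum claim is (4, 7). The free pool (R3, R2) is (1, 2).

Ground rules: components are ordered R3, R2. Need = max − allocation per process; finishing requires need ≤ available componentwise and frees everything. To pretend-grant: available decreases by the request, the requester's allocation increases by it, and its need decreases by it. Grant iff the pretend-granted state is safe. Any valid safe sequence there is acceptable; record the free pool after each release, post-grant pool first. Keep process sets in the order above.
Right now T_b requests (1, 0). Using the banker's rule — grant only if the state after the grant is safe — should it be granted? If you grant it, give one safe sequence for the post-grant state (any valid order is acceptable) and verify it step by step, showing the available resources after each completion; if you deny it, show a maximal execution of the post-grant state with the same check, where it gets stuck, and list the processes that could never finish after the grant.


DENY — the pretend-granted state is unsafe.
Key observation: no order helps: past T_c, T_a, the free pool tops out at (2, 7), below what each blocked process needs in R3.
On the post-grant state, T_c, T_a is a maximal run — nothing extends it. Verifying each step:
  pool = (0, 2)
  run T_c (needs (0, 2), free (0, 2)); after release of (2, 3) the pool is (2, 5)
  run T_a (needs (0, 3), free (2, 5)); after release of (0, 2) the pool is (2, 7)
  T_b still needs (3, 6) but only (2, 7) is free — short on R3
  T_e still needs (6, 4) but only (2, 7) is free — short on R3
  T_i still needs (3, 7) but only (2, 7) is free — short on R3
Post-grant, the permanently blocked set is T_b, T_e and T_i.


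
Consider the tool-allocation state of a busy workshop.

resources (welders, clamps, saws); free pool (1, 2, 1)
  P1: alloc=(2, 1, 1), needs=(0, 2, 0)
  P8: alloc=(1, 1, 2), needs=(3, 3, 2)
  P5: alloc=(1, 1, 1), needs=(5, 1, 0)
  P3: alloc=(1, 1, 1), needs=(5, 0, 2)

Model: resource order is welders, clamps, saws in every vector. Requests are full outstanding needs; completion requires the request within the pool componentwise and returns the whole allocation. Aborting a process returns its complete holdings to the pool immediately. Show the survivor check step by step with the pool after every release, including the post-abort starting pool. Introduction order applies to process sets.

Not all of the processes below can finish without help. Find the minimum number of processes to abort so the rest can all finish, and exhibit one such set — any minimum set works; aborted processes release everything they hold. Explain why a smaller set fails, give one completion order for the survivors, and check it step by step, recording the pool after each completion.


Minimum abort set: P3.
Key observation: before aborting P3, P5 was permanently blocked — no order could ever run it; afterwards it completes at step 3.
No smaller set exists: with zero aborts the deadlock remains.
One survivor order: P1, P8, P5. Check, step by step (post-abort pool first):
  pool = (2, 3, 2)
  run P1 (needs (0, 2, 0), free (2, 3, 2)); after release of (2, 1, 1) the pool is (4, 4, 3)
  run P8 (needs (3, 3, 2), free (4, 4, 3)); after release of (1, 1, 2) the pool is (5, 5, 5)
  run P5 (needs (5, 1, 0), free (5, 5, 5)); after release of (1, 1, 1) the pool is (6, 6, 6)
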